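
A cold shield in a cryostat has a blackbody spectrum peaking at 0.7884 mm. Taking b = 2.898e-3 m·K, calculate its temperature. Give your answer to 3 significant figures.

Wien's law gives T = b/λ_max = (2.898×10⁻³ m·K)/(7.884×10⁻⁴ m) = 3.68 K.

T ≈ 3.68 K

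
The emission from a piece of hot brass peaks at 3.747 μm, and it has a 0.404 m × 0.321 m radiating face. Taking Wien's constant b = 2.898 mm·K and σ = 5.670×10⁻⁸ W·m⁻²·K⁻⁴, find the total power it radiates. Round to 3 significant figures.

P ≈ 2.63×10³ W

Wien's law: T = b/λ_max = 2.898×10⁻³/3.747×10⁻⁶ = 773.419 K.
Area A = 0.404 × 0.321 = 0.129684 m².
Then P = σAT⁴ = 5.670×10⁻⁸×0.129684×(773.419)⁴ = 2.63×10³ W.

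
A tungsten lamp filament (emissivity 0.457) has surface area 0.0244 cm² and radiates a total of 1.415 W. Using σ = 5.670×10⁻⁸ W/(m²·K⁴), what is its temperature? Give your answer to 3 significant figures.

T ≈ 2.18×10³ K

Area A = 0.0244 cm² = 2.44×10⁻⁶ m².
P = εσAT⁴ ⇒ T = (P/(εσA))^(1/4) = (1.415/(0.457×5.670×10⁻⁸×2.44×10⁻⁶))^(1/4) = 2.18×10³ K.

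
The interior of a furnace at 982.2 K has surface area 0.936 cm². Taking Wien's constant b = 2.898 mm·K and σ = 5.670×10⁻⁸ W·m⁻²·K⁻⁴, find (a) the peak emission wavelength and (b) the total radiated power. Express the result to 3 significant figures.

λ_max ≈ 2.95 μm; P ≈ 4.94 W

(a) λ_max = b/T = 2.898×10⁻³/982.2 = 2.951×10⁻⁶ m = 2.95 μm.
Area A = 0.936 cm² = 9.36×10⁻⁵ m².
(b) P = σAT⁴ = 5.670×10⁻⁸×9.36×10⁻⁵×(982.2)⁴ = 4.94 W.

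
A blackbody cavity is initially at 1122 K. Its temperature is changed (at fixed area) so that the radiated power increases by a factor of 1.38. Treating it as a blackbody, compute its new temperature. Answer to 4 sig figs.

P ∝ T⁴, so T₂/T₁ = (P₂/P₁)^(1/4) = (1.38)^(1/4) = 1.08385.
T₂ = 1122 × 1.08385 = 1216 K.

T₂ ≈ 1216 K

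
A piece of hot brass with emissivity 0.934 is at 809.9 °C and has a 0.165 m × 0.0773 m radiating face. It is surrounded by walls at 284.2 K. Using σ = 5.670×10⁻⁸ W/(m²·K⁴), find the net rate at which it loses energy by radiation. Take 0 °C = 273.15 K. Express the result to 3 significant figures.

Net loss ≈ 925 W

T = 809.9 °C + 273.15 = 1083.05 K.
Area A = 0.165 × 0.0773 = 0.0127545 m².
Net radiated power P_net = εσA(T⁴ − T₀⁴) = 0.934×5.670×10⁻⁸×0.0127545×(1083.05⁴ − 284.2⁴).
T⁴ − T₀⁴ = 1.37592×10¹² − 6.52373×10⁹ = 1.36940×10¹² K⁴, so P_net = 925 W.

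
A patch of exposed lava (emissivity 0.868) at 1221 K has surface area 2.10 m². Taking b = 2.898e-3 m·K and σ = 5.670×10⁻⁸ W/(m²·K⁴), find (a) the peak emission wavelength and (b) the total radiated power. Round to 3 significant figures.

λ_max ≈ 2.37 μm; P ≈ 2.30×10⁵ W

(a) λ_max = b/T = 2.898×10⁻³/1221 = 2.373×10⁻⁶ m = 2.37 μm.
Area A = 2.10 m².
(b) P = εσAT⁴ = 0.868×5.670×10⁻⁸×2.10×(1221)⁴ = 2.30×10⁵ W.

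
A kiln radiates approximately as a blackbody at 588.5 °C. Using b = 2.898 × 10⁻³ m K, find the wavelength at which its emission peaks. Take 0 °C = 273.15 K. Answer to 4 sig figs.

T = 588.5 °C + 273.15 = 861.65 K.
Wien's displacement law: λ_max = b/T = (2.898×10⁻³ m·K)/(861.65 K) = 3.3633×10⁻⁶ m.
That is 3.363 μm, in the infrared range.

λ_max ≈ 3.363 μm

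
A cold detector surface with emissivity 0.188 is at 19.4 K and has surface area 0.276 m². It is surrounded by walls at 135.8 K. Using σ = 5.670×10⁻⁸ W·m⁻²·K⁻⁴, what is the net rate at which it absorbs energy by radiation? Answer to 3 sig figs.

Net gain ≈ 1.00 W

Area A = 0.276 m².
Net radiated power P_net = εσA(T⁴ − T₀⁴) = 0.188×5.670×10⁻⁸×0.276×(19.4⁴ − 135.8⁴).
T⁴ − T₀⁴ = 1.41647×10⁵ − 3.40094×10⁸ = -3.39952×10⁸ K⁴, so P_net = -1.00 W — negative, meaning a net gain of 1.00 W.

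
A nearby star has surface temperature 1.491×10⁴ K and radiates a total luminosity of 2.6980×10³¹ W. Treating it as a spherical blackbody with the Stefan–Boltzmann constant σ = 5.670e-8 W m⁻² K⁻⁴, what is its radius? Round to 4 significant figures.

L = 4πR²σT⁴ ⇒ R = √(L/(4πσT⁴)).
σT⁴ = 2.80216×10⁹ W/m², so R = √(2.6980×10³¹/(4π×2.80216×10⁹)) = 2.768×10¹⁰ m.

R ≈ 2.768×10¹⁰ m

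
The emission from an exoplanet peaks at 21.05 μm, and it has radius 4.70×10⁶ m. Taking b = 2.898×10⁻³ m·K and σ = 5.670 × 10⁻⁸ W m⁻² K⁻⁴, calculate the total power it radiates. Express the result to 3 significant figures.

Wien's law: T = b/λ_max = 2.898×10⁻³/2.105×10⁻⁵ = 137.672 K.
Surface area A = 4πR² = 4π(4.70×10⁶ m)² = 2.77591×10¹⁴ m².
Then P = σAT⁴ = 5.670×10⁻⁸×2.77591×10¹⁴×(137.672)⁴ = 5.65×10¹⁵ W.

P ≈ 5.65×10¹⁵ W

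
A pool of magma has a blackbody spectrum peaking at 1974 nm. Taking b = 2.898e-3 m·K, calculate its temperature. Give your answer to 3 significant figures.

T ≈ 1.47×10³ K

Wien's law gives T = b/λ_max = (2.898×10⁻³ m·K)/(1.974×10⁻⁶ m) = 1.47×10³ K.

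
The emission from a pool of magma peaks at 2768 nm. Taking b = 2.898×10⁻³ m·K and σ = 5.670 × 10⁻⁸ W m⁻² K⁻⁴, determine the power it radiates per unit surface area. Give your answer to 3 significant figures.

Wien's law: T = b/λ_max = 2.898×10⁻³/2.768×10⁻⁶ = 1046.97 K.
Then I = σT⁴ = 5.670×10⁻⁸×(1046.97)⁴ = 6.81×10⁴ W/m².

I ≈ 6.81×10⁴ W/m²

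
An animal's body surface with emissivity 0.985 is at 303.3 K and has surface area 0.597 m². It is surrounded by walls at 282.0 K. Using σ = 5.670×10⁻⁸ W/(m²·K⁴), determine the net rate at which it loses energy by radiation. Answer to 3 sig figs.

Net loss ≈ 71.3 W

Area A = 0.597 m².
Net radiated power P_net = εσA(T⁴ − T₀⁴) = 0.985×5.670×10⁻⁸×0.597×(303.3⁴ − 282.0⁴).
T⁴ − T₀⁴ = 8.46232×10⁹ − 6.32407×10⁹ = 2.13825×10⁹ K⁴, so P_net = 71.3 W.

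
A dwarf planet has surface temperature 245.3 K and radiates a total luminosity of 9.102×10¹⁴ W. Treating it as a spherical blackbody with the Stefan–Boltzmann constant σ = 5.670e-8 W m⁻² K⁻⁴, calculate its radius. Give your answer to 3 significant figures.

R ≈ 5.94×10⁵ m

L = 4πR²σT⁴ ⇒ R = √(L/(4πσT⁴)).
σT⁴ = 205.293 W/m², so R = √(9.102×10¹⁴/(4π×205.293)) = 5.94×10⁵ m.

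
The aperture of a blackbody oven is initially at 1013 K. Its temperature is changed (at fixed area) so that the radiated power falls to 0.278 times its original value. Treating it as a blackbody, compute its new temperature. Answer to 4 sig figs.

T₂ ≈ 735.6 K

P ∝ T⁴, so T₂/T₁ = (P₂/P₁)^(1/4) = (0.278)^(1/4) = 0.726125.
T₂ = 1013 × 0.726125 = 735.6 K.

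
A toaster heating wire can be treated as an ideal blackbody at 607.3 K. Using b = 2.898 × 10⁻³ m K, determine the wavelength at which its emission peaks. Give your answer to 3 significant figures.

λ_max ≈ 4.77 μm

Wien's displacement law: λ_max = b/T = (2.898×10⁻³ m·K)/(607.3 K) = 4.772×10⁻⁶ m.
That is 4.77 μm, in the infrared range.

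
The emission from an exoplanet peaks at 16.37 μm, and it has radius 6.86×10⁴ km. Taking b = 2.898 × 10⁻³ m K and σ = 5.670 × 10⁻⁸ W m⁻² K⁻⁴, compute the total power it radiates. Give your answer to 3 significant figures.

P ≈ 3.29×10¹⁸ W

Wien's law: T = b/λ_max = 2.898×10⁻³/1.637×10⁻⁵ = 177.031 K.
Surface area A = 4πR² = 4π(6.86×10⁷ m)² = 5.91368×10¹⁶ m².
Then P = σAT⁴ = 5.670×10⁻⁸×5.91368×10¹⁶×(177.031)⁴ = 3.29×10¹⁸ W.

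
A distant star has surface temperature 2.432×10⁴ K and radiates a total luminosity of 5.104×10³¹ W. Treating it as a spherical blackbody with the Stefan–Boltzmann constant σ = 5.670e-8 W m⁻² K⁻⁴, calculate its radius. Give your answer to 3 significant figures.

L = 4πR²σT⁴ ⇒ R = √(L/(4πσT⁴)).
σT⁴ = 1.98352×10¹⁰ W/m², so R = √(5.104×10³¹/(4π×1.98352×10¹⁰)) = 1.43×10¹⁰ m.

R ≈ 1.43×10¹⁰ m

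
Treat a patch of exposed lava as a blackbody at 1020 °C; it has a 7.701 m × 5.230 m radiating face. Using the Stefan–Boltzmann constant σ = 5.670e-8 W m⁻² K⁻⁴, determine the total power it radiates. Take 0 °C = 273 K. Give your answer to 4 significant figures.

P ≈ 6.383×10⁶ W

T = 1020 °C + 273 = 1293 K.
Area A = 7.701 × 5.230 = 40.2762 m².
P = σAT⁴ = 5.670×10⁻⁸ × 40.2762 × (1293)⁴ = 6.383×10⁶ W.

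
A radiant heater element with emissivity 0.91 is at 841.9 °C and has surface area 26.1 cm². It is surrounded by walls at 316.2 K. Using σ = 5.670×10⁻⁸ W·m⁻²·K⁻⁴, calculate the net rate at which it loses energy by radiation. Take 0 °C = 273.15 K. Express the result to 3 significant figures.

T = 841.9 °C + 273.15 = 1115.05 K.
Area A = 26.1 cm² = 2.61×10⁻³ m².
Net radiated power P_net = εσA(T⁴ − T₀⁴) = 0.91×5.670×10⁻⁸×2.61×10⁻³×(1115.05⁴ − 316.2⁴).
T⁴ − T₀⁴ = 1.54589×10¹² − 9.99649×10⁹ = 1.53589×10¹² K⁴, so P_net = 207 W.

Net loss ≈ 207 W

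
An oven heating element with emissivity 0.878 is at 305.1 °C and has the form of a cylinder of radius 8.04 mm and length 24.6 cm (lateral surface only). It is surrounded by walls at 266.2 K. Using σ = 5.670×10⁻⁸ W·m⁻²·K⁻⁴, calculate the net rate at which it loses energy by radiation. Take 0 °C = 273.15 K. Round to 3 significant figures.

T = 305.1 °C + 273.15 = 578.25 K.
Lateral area A = 2πrL = 2π×8.04×10⁻³×0.246 = 0.0124271 m².
Net radiated power P_net = εσA(T⁴ − T₀⁴) = 0.878×5.670×10⁻⁸×0.0124271×(578.25⁴ − 266.2⁴).
T⁴ − T₀⁴ = 1.11805×10¹¹ − 5.02149×10⁹ = 1.06784×10¹¹ K⁴, so P_net = 66.1 W.

Net loss ≈ 66.1 W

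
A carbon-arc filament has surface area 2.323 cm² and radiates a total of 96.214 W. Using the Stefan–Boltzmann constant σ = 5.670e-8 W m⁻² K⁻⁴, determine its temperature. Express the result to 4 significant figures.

Area A = 2.323 cm² = 2.323×10⁻⁴ m².
P = σAT⁴ ⇒ T = (P/(σA))^(1/4) = (96.214/(5.670×10⁻⁸×2.323×10⁻⁴))^(1/4) = 1644 K.

T ≈ 1644 K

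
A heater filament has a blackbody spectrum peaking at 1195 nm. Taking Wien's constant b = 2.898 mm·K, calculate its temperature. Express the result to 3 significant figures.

Wien's law gives T = b/λ_max = (2.898×10⁻³ m·K)/(1.195×10⁻⁶ m) = 2.43×10³ K.

T ≈ 2.43×10³ K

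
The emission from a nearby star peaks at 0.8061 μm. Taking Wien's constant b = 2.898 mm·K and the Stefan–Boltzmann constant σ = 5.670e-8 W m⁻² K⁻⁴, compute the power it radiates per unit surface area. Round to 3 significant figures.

Wien's law: T = b/λ_max = 2.898×10⁻³/8.061×10⁻⁷ = 3595.09 K.
Then I = σT⁴ = 5.670×10⁻⁸×(3595.09)⁴ = 9.47×10⁶ W/m².

I ≈ 9.47×10⁶ W/m²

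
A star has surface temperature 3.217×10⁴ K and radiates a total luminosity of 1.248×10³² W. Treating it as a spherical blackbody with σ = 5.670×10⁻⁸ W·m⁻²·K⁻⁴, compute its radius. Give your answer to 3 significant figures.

L = 4πR²σT⁴ ⇒ R = √(L/(4πσT⁴)).
σT⁴ = 6.07278×10¹⁰ W/m², so R = √(1.248×10³²/(4π×6.07278×10¹⁰)) = 1.28×10¹⁰ m.

R ≈ 1.28×10¹⁰ m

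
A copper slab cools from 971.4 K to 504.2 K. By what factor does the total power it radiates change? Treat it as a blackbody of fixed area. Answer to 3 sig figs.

P₂/P₁ ≈ 0.0726

P ∝ T⁴, so P₂/P₁ = (T₂/T₁)⁴ = (504.2/971.4)⁴ = (0.519045)⁴ = 0.0726.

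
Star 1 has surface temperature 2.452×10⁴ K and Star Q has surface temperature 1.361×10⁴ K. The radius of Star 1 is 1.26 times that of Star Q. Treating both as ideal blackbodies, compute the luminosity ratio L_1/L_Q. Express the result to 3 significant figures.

L ∝ R²T⁴, so L_1/L_Q = (R_1/R_Q)²(T_1/T_Q)⁴ = (1.26)² × (2.452×10⁴/1.361×10⁴)⁴ = 1.5876 × 10.5354 = 16.7.

L_1/L_Q ≈ 16.7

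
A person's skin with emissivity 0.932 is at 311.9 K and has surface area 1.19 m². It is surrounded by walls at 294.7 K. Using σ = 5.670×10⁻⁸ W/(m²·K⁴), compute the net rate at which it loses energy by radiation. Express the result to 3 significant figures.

Area A = 1.19 m².
Net radiated power P_net = εσA(T⁴ − T₀⁴) = 0.932×5.670×10⁻⁸×1.19×(311.9⁴ − 294.7⁴).
T⁴ − T₀⁴ = 9.46371×10⁹ − 7.54259×10⁹ = 1.92112×10⁹ K⁴, so P_net = 121 W.

Net loss ≈ 121 W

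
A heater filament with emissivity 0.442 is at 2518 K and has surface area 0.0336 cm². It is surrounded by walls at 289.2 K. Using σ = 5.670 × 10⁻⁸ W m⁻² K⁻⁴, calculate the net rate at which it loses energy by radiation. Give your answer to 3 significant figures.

Area A = 0.0336 cm² = 3.36×10⁻⁶ m².
Net radiated power P_net = εσA(T⁴ − T₀⁴) = 0.442×5.670×10⁻⁸×3.36×10⁻⁶×(2518⁴ − 289.2⁴).
T⁴ − T₀⁴ = 4.01997×10¹³ − 6.99509×10⁹ = 4.01927×10¹³ K⁴, so P_net = 3.38 W.

Net loss ≈ 3.38 W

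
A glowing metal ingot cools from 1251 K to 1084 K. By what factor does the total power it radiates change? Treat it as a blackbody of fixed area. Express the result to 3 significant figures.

P ∝ T⁴, so P₂/P₁ = (T₂/T₁)⁴ = (1084/1251)⁴ = (0.866507)⁴ = 0.564.

P₂/P₁ ≈ 0.564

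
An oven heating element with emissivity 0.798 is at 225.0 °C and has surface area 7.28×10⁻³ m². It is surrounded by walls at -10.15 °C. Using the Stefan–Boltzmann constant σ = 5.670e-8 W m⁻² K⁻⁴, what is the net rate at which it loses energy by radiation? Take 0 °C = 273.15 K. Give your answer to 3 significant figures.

Net loss ≈ 18.7 W

T = 225.0 °C + 273.15 = 498.15 K.
Surroundings: T = -10.15 °C + 273.15 = 263.00 K.
Area A = 7.28×10⁻³ m².
Net radiated power P_net = εσA(T⁴ − T₀⁴) = 0.798×5.670×10⁻⁸×7.28×10⁻³×(498.15⁴ − 263.00⁴).
T⁴ − T₀⁴ = 6.15801×10¹⁰ − 4.78435×10⁹ = 5.67958×10¹⁰ K⁴, so P_net = 18.7 W.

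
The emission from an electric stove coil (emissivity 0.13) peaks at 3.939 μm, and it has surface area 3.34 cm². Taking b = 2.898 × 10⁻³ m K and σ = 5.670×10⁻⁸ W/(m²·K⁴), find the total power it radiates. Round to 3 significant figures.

Wien's law: T = b/λ_max = 2.898×10⁻³/3.939×10⁻⁶ = 735.720 K.
Area A = 3.34 cm² = 3.34×10⁻⁴ m².
Then P = εσAT⁴ = 0.13×5.670×10⁻⁸×3.34×10⁻⁴×(735.720)⁴ = 0.721 W.

P ≈ 0.721 W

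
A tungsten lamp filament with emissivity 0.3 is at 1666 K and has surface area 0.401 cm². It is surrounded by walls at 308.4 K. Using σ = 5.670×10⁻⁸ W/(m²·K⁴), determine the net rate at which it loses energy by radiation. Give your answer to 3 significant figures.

Net loss ≈ 5.25 W

Area A = 0.401 cm² = 4.01×10⁻⁵ m².
Net radiated power P_net = εσA(T⁴ − T₀⁴) = 0.3×5.670×10⁻⁸×4.01×10⁻⁵×(1666⁴ − 308.4⁴).
T⁴ − T₀⁴ = 7.70371×10¹² − 9.04602×10⁹ = 7.69466×10¹² K⁴, so P_net = 5.25 W.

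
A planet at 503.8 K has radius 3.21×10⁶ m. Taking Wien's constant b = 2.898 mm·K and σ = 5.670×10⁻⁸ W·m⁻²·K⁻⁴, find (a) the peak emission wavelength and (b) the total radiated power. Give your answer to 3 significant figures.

λ_max ≈ 5.75 μm; P ≈ 4.73×10¹⁷ W

(a) λ_max = b/T = 2.898×10⁻³/503.8 = 5.752×10⁻⁶ m = 5.75 μm.
Surface area A = 4πR² = 4π(3.21×10⁶ m)² = 1.29485×10¹⁴ m².
(b) P = σAT⁴ = 5.670×10⁻⁸×1.29485×10¹⁴×(503.8)⁴ = 4.73×10¹⁷ W.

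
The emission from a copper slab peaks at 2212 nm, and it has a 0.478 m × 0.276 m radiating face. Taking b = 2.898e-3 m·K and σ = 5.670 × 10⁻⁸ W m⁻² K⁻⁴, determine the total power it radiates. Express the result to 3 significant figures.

Wien's law: T = b/λ_max = 2.898×10⁻³/2.212×10⁻⁶ = 1310.13 K.
Area A = 0.478 × 0.276 = 0.131928 m².
Then P = σAT⁴ = 5.670×10⁻⁸×0.131928×(1310.13)⁴ = 2.20×10⁴ W.

P ≈ 2.20×10⁴ W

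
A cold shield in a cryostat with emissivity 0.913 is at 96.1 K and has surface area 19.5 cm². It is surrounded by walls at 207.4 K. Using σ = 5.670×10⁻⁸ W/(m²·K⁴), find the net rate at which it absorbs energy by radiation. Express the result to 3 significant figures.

Net gain ≈ 0.178 W

Area A = 19.5 cm² = 1.95×10⁻³ m².
Net radiated power P_net = εσA(T⁴ − T₀⁴) = 0.913×5.670×10⁻⁸×1.95×10⁻³×(96.1⁴ − 207.4⁴).
T⁴ − T₀⁴ = 8.52891×10⁷ − 1.85027×10⁹ = -1.76498×10⁹ K⁴, so P_net = -0.178 W — negative, meaning a net gain of 0.178 W.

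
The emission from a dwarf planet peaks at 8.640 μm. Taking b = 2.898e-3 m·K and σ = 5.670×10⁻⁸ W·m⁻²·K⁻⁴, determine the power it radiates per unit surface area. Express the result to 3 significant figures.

Wien's law: T = b/λ_max = 2.898×10⁻³/8.640×10⁻⁶ = 335.417 K.
Then I = σT⁴ = 5.670×10⁻⁸×(335.417)⁴ = 718 W/m².

I ≈ 718 W/m²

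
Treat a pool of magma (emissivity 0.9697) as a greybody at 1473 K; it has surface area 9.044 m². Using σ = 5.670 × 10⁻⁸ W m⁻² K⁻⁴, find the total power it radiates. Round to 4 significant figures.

P ≈ 2.341×10⁶ W

Area A = 9.044 m².
P = εσAT⁴ = 0.9697 × 5.670×10⁻⁸ × 9.044 × (1473)⁴ = 2.341×10⁶ W.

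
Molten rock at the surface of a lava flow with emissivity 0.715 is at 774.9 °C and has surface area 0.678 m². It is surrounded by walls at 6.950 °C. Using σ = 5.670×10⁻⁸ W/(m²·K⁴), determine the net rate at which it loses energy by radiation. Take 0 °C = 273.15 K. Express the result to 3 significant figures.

T = 774.9 °C + 273.15 = 1048.05 K.
Surroundings: T = 6.950 °C + 273.15 = 280.100 K.
Area A = 0.678 m².
Net radiated power P_net = εσA(T⁴ − T₀⁴) = 0.715×5.670×10⁻⁸×0.678×(1048.05⁴ − 280.100⁴).
T⁴ − T₀⁴ = 1.20650×10¹² − 6.15535×10⁹ = 1.20034×10¹² K⁴, so P_net = 3.30×10⁴ W.

Net loss ≈ 3.30×10⁴ W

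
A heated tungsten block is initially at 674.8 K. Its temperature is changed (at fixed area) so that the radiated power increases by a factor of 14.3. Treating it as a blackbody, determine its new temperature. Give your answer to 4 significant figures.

P ∝ T⁴, so T₂/T₁ = (P₂/P₁)^(1/4) = (14.3)^(1/4) = 1.94462.
T₂ = 674.8 × 1.94462 = 1312 K.

T₂ ≈ 1312 K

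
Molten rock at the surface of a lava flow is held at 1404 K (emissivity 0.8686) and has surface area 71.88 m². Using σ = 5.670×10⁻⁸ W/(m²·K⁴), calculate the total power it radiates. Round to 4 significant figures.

P ≈ 1.376×10⁷ W

Area A = 71.88 m².
P = εσAT⁴ = 0.8686 × 5.670×10⁻⁸ × 71.88 × (1404)⁴ = 1.376×10⁷ W.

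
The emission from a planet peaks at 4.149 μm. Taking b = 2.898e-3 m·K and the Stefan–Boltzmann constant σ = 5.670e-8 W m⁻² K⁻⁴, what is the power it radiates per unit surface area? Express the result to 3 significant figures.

I ≈ 1.35×10⁴ W/m²

Wien's law: T = b/λ_max = 2.898×10⁻³/4.149×10⁻⁶ = 698.482 K.
Then I = σT⁴ = 5.670×10⁻⁸×(698.482)⁴ = 1.35×10⁴ W/m².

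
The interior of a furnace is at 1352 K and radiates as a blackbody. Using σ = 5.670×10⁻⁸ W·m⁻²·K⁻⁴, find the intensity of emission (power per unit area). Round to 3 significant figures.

I ≈ 1.89×10⁵ W/m²

Stefan–Boltzmann: I = σT⁴ = 5.670×10⁻⁸ × (1352)⁴ = 1.89×10⁵ W/m².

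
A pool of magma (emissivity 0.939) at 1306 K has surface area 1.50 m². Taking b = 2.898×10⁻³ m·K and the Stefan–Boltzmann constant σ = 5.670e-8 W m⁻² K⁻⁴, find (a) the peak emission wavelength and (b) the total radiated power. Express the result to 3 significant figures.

λ_max ≈ 2.22 μm; P ≈ 2.32×10⁵ W

(a) λ_max = b/T = 2.898×10⁻³/1306 = 2.219×10⁻⁶ m = 2.22 μm.
Area A = 1.50 m².
(b) P = εσAT⁴ = 0.939×5.670×10⁻⁸×1.50×(1306)⁴ = 2.32×10⁵ W.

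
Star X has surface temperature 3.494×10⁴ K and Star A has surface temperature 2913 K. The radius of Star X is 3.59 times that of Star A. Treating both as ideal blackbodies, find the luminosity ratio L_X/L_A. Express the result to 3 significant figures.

L ∝ R²T⁴, so L_X/L_A = (R_X/R_A)²(T_X/T_A)⁴ = (3.59)² × (3.494×10⁴/2913)⁴ = 12.8881 × 20698.1 = 2.67×10⁵.

L_X/L_A ≈ 2.67×10⁵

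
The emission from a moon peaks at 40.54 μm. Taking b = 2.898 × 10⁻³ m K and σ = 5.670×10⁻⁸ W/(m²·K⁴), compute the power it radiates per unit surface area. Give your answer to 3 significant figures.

I ≈ 1.48 W/m²

Wien's law: T = b/λ_max = 2.898×10⁻³/4.054×10⁻⁵ = 71.4850 K.
Then I = σT⁴ = 5.670×10⁻⁸×(71.4850)⁴ = 1.48 W/m².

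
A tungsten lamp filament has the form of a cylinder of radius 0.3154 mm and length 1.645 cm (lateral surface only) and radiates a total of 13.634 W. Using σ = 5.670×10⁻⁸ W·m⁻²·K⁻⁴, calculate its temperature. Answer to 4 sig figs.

T ≈ 1648 K

Lateral area A = 2πrL = 2π×3.154×10⁻⁴×0.01645 = 3.25992×10⁻⁵ m².
P = σAT⁴ ⇒ T = (P/(σA))^(1/4) = (13.634/(5.670×10⁻⁸×3.25992×10⁻⁵))^(1/4) = 1648 K.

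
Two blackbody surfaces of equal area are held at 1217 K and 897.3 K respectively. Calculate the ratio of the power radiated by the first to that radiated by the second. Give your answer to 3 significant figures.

P₁/P₂ ≈ 3.38

With equal areas, P₁/P₂ = (T₁/T₂)⁴ = (1217/897.3)⁴ = 3.38.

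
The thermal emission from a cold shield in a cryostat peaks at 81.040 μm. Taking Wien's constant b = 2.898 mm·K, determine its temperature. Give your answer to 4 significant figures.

T ≈ 35.76 K

Wien's law gives T = b/λ_max = (2.898×10⁻³ m·K)/(8.1040×10⁻⁵ m) = 35.76 K.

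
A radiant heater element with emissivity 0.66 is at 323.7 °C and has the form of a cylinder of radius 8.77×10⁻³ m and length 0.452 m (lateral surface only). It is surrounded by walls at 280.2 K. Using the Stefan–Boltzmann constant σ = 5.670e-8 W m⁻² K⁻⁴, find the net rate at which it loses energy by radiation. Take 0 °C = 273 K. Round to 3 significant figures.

Net loss ≈ 112 W

T = 323.7 °C + 273 = 596.7 K.
Lateral area A = 2πrL = 2π×8.77×10⁻³×0.452 = 0.0249068 m².
Net radiated power P_net = εσA(T⁴ − T₀⁴) = 0.66×5.670×10⁻⁸×0.0249068×(596.7⁴ − 280.2⁴).
T⁴ − T₀⁴ = 1.26772×10¹¹ − 6.16414×10⁹ = 1.20608×10¹¹ K⁴, so P_net = 112 W.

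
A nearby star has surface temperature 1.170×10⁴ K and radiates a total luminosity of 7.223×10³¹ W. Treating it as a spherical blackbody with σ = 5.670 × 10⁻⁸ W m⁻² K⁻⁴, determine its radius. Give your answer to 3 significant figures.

L = 4πR²σT⁴ ⇒ R = √(L/(4πσT⁴)).
σT⁴ = 1.06249×10⁹ W/m², so R = √(7.223×10³¹/(4π×1.06249×10⁹)) = 7.36×10¹⁰ m.

R ≈ 7.36×10¹⁰ m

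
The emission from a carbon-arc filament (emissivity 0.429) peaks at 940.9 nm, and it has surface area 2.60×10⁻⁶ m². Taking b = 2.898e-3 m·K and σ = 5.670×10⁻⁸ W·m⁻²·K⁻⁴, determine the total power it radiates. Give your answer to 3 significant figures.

P ≈ 5.69 W

Wien's law: T = b/λ_max = 2.898×10⁻³/9.409×10⁻⁷ = 3080.03 K.
Area A = 2.60×10⁻⁶ m².
Then P = εσAT⁴ = 0.429×5.670×10⁻⁸×2.60×10⁻⁶×(3080.03)⁴ = 5.69 W.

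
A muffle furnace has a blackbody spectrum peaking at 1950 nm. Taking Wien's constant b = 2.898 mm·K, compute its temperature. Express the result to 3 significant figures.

T ≈ 1.49×10³ K

Wien's law gives T = b/λ_max = (2.898×10⁻³ m·K)/(1.950×10⁻⁶ m) = 1.49×10³ K.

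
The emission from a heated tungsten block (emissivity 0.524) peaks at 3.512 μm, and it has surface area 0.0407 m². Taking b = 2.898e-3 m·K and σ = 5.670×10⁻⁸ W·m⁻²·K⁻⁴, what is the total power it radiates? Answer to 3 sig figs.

Wien's law: T = b/λ_max = 2.898×10⁻³/3.512×10⁻⁶ = 825.171 K.
Area A = 0.0407 m².
Then P = εσAT⁴ = 0.524×5.670×10⁻⁸×0.0407×(825.171)⁴ = 561 W.

P ≈ 561 W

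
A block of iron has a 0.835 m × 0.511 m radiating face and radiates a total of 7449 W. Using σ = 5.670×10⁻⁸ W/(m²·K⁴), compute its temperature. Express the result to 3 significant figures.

T ≈ 745 K

Area A = 0.835 × 0.511 = 0.426685 m².
P = σAT⁴ ⇒ T = (P/(σA))^(1/4) = (7449/(5.670×10⁻⁸×0.426685))^(1/4) = 745 K.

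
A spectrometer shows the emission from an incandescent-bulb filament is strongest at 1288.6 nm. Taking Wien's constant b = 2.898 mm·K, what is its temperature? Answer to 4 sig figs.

T ≈ 2249 K

Wien's law gives T = b/λ_max = (2.898×10⁻³ m·K)/(1.2886×10⁻⁶ m) = 2249 K.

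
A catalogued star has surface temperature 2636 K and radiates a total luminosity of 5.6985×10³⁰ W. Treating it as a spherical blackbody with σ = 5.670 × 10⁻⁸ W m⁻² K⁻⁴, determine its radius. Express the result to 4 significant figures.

L = 4πR²σT⁴ ⇒ R = √(L/(4πσT⁴)).
σT⁴ = 2.73757×10⁶ W/m², so R = √(5.6985×10³⁰/(4π×2.73757×10⁶)) = 4.070×10¹¹ m.

R ≈ 4.070×10¹¹ m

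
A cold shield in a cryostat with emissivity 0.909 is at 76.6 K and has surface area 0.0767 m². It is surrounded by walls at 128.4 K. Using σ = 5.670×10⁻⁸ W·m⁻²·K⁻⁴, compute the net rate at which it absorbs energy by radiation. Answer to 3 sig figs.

Net gain ≈ 0.938 W

Area A = 0.0767 m².
Net radiated power P_net = εσA(T⁴ − T₀⁴) = 0.909×5.670×10⁻⁸×0.0767×(76.6⁴ − 128.4⁴).
T⁴ − T₀⁴ = 3.44283×10⁷ − 2.71807×10⁸ = -2.37379×10⁸ K⁴, so P_net = -0.938 W — negative, meaning a net gain of 0.938 W.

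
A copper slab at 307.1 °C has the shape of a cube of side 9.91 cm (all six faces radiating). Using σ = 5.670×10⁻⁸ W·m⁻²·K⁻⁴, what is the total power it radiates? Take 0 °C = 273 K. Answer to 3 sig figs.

T = 307.1 °C + 273 = 580.1 K.
Area A = 6s² = 6×(0.0991 m)² = 0.0589249 m².
P = σAT⁴ = 5.670×10⁻⁸ × 0.0589249 × (580.1)⁴ = 378 W.

P ≈ 378 W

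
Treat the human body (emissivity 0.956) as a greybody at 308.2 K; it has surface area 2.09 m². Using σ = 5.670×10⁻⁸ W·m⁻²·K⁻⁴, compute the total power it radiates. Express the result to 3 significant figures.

P ≈ 1.02×10³ W

Area A = 2.09 m².
P = εσAT⁴ = 0.956 × 5.670×10⁻⁸ × 2.09 × (308.2)⁴ = 1.02×10³ W.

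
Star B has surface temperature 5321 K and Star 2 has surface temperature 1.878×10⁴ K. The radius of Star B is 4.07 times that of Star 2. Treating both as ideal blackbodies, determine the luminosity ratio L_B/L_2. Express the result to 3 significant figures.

L_B/L_2 ≈ 0.107

L ∝ R²T⁴, so L_B/L_2 = (R_B/R_2)²(T_B/T_2)⁴ = (4.07)² × (5321/1.878×10⁴)⁴ = 16.5649 × 6.44452×10⁻³ = 0.107.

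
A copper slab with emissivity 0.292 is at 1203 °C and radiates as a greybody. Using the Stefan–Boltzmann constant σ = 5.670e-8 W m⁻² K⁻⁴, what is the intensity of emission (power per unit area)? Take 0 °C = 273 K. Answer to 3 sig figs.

I ≈ 7.86×10⁴ W/m²

T = 1203 °C + 273 = 1476 K.
Stefan–Boltzmann: I = εσT⁴ = 0.292 × 5.670×10⁻⁸ × (1476)⁴ = 7.86×10⁴ W/m².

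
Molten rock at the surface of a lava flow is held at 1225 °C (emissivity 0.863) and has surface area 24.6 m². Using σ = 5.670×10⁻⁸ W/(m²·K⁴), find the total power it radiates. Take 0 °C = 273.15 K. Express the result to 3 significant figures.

P ≈ 6.06×10⁶ W

T = 1225 °C + 273.15 = 1498.15 K.
Area A = 24.6 m².
P = εσAT⁴ = 0.863 × 5.670×10⁻⁸ × 24.6 × (1498.15)⁴ = 6.06×10⁶ W.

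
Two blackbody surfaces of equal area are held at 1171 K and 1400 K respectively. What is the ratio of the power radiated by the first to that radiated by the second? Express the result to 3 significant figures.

P₁/P₂ ≈ 0.489

With equal areas, P₁/P₂ = (T₁/T₂)⁴ = (1171/1400)⁴ = 0.489.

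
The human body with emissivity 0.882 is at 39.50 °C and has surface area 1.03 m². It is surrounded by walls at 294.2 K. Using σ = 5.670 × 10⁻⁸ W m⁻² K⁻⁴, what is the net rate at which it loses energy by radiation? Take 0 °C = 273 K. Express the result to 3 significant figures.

Net loss ≈ 105 W

T = 39.50 °C + 273 = 312.50 K.
Area A = 1.03 m².
Net radiated power P_net = εσA(T⁴ − T₀⁴) = 0.882×5.670×10⁻⁸×1.03×(312.50⁴ − 294.2⁴).
T⁴ − T₀⁴ = 9.53674×10⁹ − 7.49153×10⁹ = 2.04521×10⁹ K⁴, so P_net = 105 W.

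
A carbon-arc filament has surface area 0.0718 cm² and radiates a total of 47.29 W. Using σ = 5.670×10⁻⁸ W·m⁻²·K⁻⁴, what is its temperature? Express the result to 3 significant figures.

Area A = 0.0718 cm² = 7.18×10⁻⁶ m².
P = σAT⁴ ⇒ T = (P/(σA))^(1/4) = (47.29/(5.670×10⁻⁸×7.18×10⁻⁶))^(1/4) = 3.28×10³ K.

T ≈ 3.28×10³ K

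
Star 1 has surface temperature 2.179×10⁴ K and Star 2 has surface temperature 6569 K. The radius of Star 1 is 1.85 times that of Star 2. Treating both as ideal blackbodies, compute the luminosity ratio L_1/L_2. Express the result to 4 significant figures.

L ∝ R²T⁴, so L_1/L_2 = (R_1/R_2)²(T_1/T_2)⁴ = (1.85)² × (2.179×10⁴/6569)⁴ = 3.4225 × 121.069 = 414.4.

L_1/L_2 ≈ 414.4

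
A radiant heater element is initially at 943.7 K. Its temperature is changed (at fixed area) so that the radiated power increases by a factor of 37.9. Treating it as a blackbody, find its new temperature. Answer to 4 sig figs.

T₂ ≈ 2341 K

P ∝ T⁴, so T₂/T₁ = (P₂/P₁)^(1/4) = (37.9)^(1/4) = 2.48119.
T₂ = 943.7 × 2.48119 = 2341 K.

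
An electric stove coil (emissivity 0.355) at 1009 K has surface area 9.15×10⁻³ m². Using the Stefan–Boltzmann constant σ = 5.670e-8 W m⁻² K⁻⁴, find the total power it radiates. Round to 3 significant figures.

P ≈ 191 W

Area A = 9.15×10⁻³ m².
P = εσAT⁴ = 0.355 × 5.670×10⁻⁸ × 9.15×10⁻³ × (1009)⁴ = 191 W.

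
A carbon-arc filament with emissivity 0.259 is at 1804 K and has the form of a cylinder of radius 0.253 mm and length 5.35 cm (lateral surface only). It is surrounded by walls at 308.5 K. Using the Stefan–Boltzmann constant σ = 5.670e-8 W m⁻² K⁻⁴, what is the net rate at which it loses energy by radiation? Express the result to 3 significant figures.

Lateral area A = 2πrL = 2π×2.53×10⁻⁴×0.0535 = 8.50461×10⁻⁵ m².
Net radiated power P_net = εσA(T⁴ − T₀⁴) = 0.259×5.670×10⁻⁸×8.50461×10⁻⁵×(1804⁴ − 308.5⁴).
T⁴ − T₀⁴ = 1.05912×10¹³ − 9.05776×10⁹ = 1.05821×10¹³ K⁴, so P_net = 13.2 W.

Net loss ≈ 13.2 W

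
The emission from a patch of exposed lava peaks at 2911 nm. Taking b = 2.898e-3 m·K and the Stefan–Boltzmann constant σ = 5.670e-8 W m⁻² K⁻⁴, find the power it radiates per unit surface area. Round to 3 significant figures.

Wien's law: T = b/λ_max = 2.898×10⁻³/2.911×10⁻⁶ = 995.534 K.
Then I = σT⁴ = 5.670×10⁻⁸×(995.534)⁴ = 5.57×10⁴ W/m².

I ≈ 5.57×10⁴ W/m²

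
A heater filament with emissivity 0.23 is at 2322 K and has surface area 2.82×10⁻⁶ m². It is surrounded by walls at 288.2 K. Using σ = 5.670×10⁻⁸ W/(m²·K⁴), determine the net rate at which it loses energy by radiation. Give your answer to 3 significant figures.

Area A = 2.82×10⁻⁶ m².
Net radiated power P_net = εσA(T⁴ − T₀⁴) = 0.23×5.670×10⁻⁸×2.82×10⁻⁶×(2322⁴ − 288.2⁴).
T⁴ − T₀⁴ = 2.90703×10¹³ − 6.89884×10⁹ = 2.90634×10¹³ K⁴, so P_net = 1.07 W.

Net loss ≈ 1.07 W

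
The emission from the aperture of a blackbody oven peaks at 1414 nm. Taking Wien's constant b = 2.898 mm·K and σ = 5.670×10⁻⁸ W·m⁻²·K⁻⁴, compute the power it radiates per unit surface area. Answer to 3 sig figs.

Wien's law: T = b/λ_max = 2.898×10⁻³/1.414×10⁻⁶ = 2049.50 K.
Then I = σT⁴ = 5.670×10⁻⁸×(2049.50)⁴ = 1.00×10⁶ W/m².

I ≈ 1.00×10⁶ W/m²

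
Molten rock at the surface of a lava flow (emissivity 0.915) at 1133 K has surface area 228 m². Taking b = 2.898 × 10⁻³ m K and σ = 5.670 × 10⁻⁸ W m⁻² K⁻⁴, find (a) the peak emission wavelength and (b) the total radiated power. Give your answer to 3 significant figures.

(a) λ_max = b/T = 2.898×10⁻³/1133 = 2.558×10⁻⁶ m = 2.56 μm.
Area A = 228 m².
(b) P = εσAT⁴ = 0.915×5.670×10⁻⁸×228×(1133)⁴ = 1.95×10⁷ W.

λ_max ≈ 2.56 μm; P ≈ 1.95×10⁷ W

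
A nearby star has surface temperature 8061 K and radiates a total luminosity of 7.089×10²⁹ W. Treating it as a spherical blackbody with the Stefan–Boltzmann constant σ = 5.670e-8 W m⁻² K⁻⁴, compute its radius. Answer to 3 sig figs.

R ≈ 1.54×10¹⁰ m

L = 4πR²σT⁴ ⇒ R = √(L/(4πσT⁴)).
σT⁴ = 2.39408×10⁸ W/m², so R = √(7.089×10²⁹/(4π×2.39408×10⁸)) = 1.54×10¹⁰ m.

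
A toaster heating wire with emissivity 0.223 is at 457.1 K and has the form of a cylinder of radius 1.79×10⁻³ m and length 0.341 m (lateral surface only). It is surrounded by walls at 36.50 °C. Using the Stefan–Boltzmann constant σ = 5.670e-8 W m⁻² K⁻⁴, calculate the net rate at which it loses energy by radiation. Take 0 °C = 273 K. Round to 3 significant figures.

Net loss ≈ 1.67 W

Surroundings: T = 36.50 °C + 273 = 309.50 K.
Lateral area A = 2πrL = 2π×1.79×10⁻³×0.341 = 3.83519×10⁻³ m².
Net radiated power P_net = εσA(T⁴ − T₀⁴) = 0.223×5.670×10⁻⁸×3.83519×10⁻³×(457.1⁴ − 309.50⁴).
T⁴ − T₀⁴ = 4.36561×10¹⁰ − 9.17577×10⁹ = 3.44803×10¹⁰ K⁴, so P_net = 1.67 W.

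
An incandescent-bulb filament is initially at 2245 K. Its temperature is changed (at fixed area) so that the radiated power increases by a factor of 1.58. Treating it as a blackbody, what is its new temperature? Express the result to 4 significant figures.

P ∝ T⁴, so T₂/T₁ = (P₂/P₁)^(1/4) = (1.58)^(1/4) = 1.12115.
T₂ = 2245 × 1.12115 = 2517 K.

T₂ ≈ 2517 K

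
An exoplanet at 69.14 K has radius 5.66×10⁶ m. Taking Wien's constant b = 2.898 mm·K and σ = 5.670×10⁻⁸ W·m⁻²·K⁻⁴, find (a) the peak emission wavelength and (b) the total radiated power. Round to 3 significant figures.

λ_max ≈ 41.9 μm; P ≈ 5.22×10¹⁴ W

(a) λ_max = b/T = 2.898×10⁻³/69.14 = 4.191×10⁻⁵ m = 41.9 μm.
Surface area A = 4πR² = 4π(5.66×10⁶ m)² = 4.02571×10¹⁴ m².
(b) P = σAT⁴ = 5.670×10⁻⁸×4.02571×10¹⁴×(69.14)⁴ = 5.22×10¹⁴ W.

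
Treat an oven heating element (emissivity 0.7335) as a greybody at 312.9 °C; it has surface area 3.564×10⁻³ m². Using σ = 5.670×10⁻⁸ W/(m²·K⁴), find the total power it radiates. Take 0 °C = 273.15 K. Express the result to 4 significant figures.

P ≈ 17.48 W

T = 312.9 °C + 273.15 = 586.05 K.
Area A = 3.564×10⁻³ m².
P = εσAT⁴ = 0.7335 × 5.670×10⁻⁸ × 3.564×10⁻³ × (586.05)⁴ = 17.48 W.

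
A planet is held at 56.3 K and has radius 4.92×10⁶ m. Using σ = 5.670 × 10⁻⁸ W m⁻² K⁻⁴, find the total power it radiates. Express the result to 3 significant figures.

P ≈ 1.73×10¹⁴ W

Surface area A = 4πR² = 4π(4.92×10⁶ m)² = 3.04187×10¹⁴ m².
P = σAT⁴ = 5.670×10⁻⁸ × 3.04187×10¹⁴ × (56.3)⁴ = 1.73×10¹⁴ W.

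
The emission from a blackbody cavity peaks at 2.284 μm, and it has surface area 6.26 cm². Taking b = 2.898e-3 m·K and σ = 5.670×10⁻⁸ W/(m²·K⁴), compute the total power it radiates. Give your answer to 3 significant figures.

P ≈ 92.0 W

Wien's law: T = b/λ_max = 2.898×10⁻³/2.284×10⁻⁶ = 1268.83 K.
Area A = 6.26 cm² = 6.26×10⁻⁴ m².
Then P = σAT⁴ = 5.670×10⁻⁸×6.26×10⁻⁴×(1268.83)⁴ = 92.0 W.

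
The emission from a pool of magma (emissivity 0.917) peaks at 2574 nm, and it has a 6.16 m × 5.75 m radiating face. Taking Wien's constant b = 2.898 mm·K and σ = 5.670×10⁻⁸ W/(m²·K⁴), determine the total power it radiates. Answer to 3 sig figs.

P ≈ 2.96×10⁶ W

Wien's law: T = b/λ_max = 2.898×10⁻³/2.574×10⁻⁶ = 1125.87 K.
Area A = 6.16 × 5.75 = 35.42 m².
Then P = εσAT⁴ = 0.917×5.670×10⁻⁸×35.42×(1125.87)⁴ = 2.96×10⁶ W.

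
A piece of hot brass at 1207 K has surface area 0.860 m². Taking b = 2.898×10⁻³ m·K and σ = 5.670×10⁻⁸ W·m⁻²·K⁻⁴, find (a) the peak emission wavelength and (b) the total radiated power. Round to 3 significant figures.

λ_max ≈ 2.40×10³ nm; P ≈ 1.03×10⁵ W

(a) λ_max = b/T = 2.898×10⁻³/1207 = 2.401×10⁻⁶ m = 2.40×10³ nm.
Area A = 0.860 m².
(b) P = σAT⁴ = 5.670×10⁻⁸×0.860×(1207)⁴ = 1.03×10⁵ W.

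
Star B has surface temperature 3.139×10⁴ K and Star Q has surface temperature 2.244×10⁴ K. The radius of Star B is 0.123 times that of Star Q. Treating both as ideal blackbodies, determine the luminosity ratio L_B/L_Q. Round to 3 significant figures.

L ∝ R²T⁴, so L_B/L_Q = (R_B/R_Q)²(T_B/T_Q)⁴ = (0.123)² × (3.139×10⁴/2.244×10⁴)⁴ = 0.015129 × 3.82890 = 0.0579.

L_B/L_Q ≈ 0.0579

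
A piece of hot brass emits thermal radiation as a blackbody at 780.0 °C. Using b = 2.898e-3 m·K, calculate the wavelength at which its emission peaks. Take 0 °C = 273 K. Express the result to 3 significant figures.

T = 780.0 °C + 273 = 1053.0 K.
Wien's displacement law: λ_max = b/T = (2.898×10⁻³ m·K)/(1053.0 K) = 2.752×10⁻⁶ m.
That is 2.75 μm, in the infrared range.

λ_max ≈ 2.75 μm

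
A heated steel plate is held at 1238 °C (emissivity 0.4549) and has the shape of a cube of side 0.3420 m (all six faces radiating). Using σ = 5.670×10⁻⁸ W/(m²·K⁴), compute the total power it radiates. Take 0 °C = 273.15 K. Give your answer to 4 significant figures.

P ≈ 9.439×10⁴ W

T = 1238 °C + 273.15 = 1511.15 K.
Area A = 6s² = 6×(0.3420 m)² = 0.701784 m².
P = εσAT⁴ = 0.4549 × 5.670×10⁻⁸ × 0.701784 × (1511.15)⁴ = 9.439×10⁴ W.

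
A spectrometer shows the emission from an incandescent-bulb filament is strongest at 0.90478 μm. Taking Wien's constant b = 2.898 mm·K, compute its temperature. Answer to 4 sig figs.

Wien's law gives T = b/λ_max = (2.898×10⁻³ m·K)/(9.0478×10⁻⁷ m) = 3203 K.

T ≈ 3203 K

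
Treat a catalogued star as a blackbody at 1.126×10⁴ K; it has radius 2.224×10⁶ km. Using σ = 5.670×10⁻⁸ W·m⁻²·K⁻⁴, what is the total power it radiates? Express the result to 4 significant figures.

P ≈ 5.665×10²⁸ W

Surface area A = 4πR² = 4π(2.224×10⁹ m)² = 6.21555×10¹⁹ m².
P = σAT⁴ = 5.670×10⁻⁸ × 6.21555×10¹⁹ × (1.126×10⁴)⁴ = 5.665×10²⁸ W.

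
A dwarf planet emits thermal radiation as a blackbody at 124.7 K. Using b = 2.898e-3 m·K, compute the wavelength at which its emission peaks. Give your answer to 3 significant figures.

Wien's displacement law: λ_max = b/T = (2.898×10⁻³ m·K)/(124.7 K) = 2.324×10⁻⁵ m.
That is 23.2 μm, in the infrared range.

λ_max ≈ 23.2 μm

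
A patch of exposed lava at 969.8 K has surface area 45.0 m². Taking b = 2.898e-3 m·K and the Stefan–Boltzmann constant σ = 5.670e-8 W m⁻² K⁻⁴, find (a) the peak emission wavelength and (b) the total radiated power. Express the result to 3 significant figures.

(a) λ_max = b/T = 2.898×10⁻³/969.8 = 2.988×10⁻⁶ m = 2.99×10³ nm.
Area A = 45.0 m².
(b) P = σAT⁴ = 5.670×10⁻⁸×45.0×(969.8)⁴ = 2.26×10⁶ W.

λ_max ≈ 2.99×10³ nm; P ≈ 2.26×10⁶ W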